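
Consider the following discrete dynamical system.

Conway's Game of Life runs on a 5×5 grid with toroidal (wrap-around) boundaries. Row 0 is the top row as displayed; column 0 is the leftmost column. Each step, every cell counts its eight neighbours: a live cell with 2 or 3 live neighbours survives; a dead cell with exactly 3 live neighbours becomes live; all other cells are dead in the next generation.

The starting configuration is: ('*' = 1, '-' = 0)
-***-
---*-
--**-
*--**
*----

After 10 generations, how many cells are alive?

step 0: -***-
---*-
--**-
*--**
*----
step 1: -****
-*--*
--*--
****-
*----
step 2: -****
-*--*
----*
*-***
-----
step 3: -****
-*--*
-**--
*--**
-----
step 4: -****
----*
-**--
*****
-*---
step 5: -****
----*
-----
---**
-----
step 6: *-***
*-*-*
---**
-----
*----
step 7: --*--
--*--
*--**
----*
**-*-
step 8: --**-
-**-*
*--**
-**--
*****
step 9: -----
-*---
----*
-----
*---*
step 10: *----
-----
-----
*---*
-----

3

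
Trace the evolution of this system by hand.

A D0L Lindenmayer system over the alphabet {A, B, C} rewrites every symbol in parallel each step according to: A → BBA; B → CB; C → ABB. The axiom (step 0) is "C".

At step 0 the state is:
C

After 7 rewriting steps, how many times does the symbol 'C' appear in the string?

gen 0: C
gen 1: ABB
gen 2: BBACBCB
gen 3: CBCBBBAABBCBABBCB
gen 4: ABBCBABBCBCBCBBBABBACBCBABBCBBBACBCBABBCB
gen 5: BBACBCBABBCBBBACBCBABBCBABBCBABBCBCBCBBBACBCBBBAABBCBABBCBBBACBCBABBCBCBCBBBAABBCBABBCBBBACBCBABBCB
gen 6: CBCBBBAABBCBABBCBBBACBCBABBCBCBCBBBAABBCBABBCBBBACBCBABBCB…CBBBABBACBCBABBCBBBACBCBABBCBCBCBBBAABBCBABBCBBBACBCBABBCB  (len 239)
gen 7: ABBCBABBCBCBCBBBABBACBCBABBCBBBACBCBABBCBCBCBBBAABBCBABBCB…CBBBABBACBCBABBCBBBACBCBABBCBCBCBBBAABBCBABBCBBBACBCBABBCB  (len 577)

140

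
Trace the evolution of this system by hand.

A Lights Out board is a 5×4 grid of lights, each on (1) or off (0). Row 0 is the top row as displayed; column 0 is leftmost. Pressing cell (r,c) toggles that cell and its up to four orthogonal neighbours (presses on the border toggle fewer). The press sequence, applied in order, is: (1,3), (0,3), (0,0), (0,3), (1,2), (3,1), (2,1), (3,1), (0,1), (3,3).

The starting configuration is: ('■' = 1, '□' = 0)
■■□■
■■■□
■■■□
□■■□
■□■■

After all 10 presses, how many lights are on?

7

t=0: ■■□■
■■■□
■■■□
□■■□
■□■■
t=1: ■■□□
■■□■
■■■■
□■■□
■□■■
t=2: ■■■■
■■□□
■■■■
□■■□
■□■■
t=3: □□■■
□■□□
■■■■
□■■□
■□■■
t=4: □□□□
□■□■
■■■■
□■■□
■□■■
t=5: □□■□
□□■□
■■□■
□■■□
■□■■
t=6: □□■□
□□■□
■□□■
■□□□
■■■■
t=7: □□■□
□■■□
□■■■
■■□□
■■■■
t=8: □□■□
□■■□
□□■■
□□■□
■□■■
t=9: ■■□□
□□■□
□□■■
□□■□
■□■■
t=10: ■■□□
□□■□
□□■□
□□□■
■□■□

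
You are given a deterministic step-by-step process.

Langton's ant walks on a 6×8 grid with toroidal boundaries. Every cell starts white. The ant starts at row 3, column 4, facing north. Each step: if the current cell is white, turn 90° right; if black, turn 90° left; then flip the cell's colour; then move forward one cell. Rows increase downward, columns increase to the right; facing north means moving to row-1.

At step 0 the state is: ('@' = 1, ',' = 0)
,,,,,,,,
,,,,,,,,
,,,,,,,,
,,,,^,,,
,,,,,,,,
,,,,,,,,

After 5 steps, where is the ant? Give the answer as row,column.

3,3

0) ,,,,,,,,
,,,,,,,,
,,,,,,,,
,,,,^,,,
,,,,,,,,
,,,,,,,,
1) ,,,,,,,,
,,,,,,,,
,,,,,,,,
,,,,@>,,
,,,,,,,,
,,,,,,,,
2) ,,,,,,,,
,,,,,,,,
,,,,,,,,
,,,,@@,,
,,,,,v,,
,,,,,,,,
3) ,,,,,,,,
,,,,,,,,
,,,,,,,,
,,,,@@,,
,,,,<@,,
,,,,,,,,
4) ,,,,,,,,
,,,,,,,,
,,,,,,,,
,,,,^@,,
,,,,@@,,
,,,,,,,,
5) ,,,,,,,,
,,,,,,,,
,,,,,,,,
,,,<,@,,
,,,,@@,,
,,,,,,,,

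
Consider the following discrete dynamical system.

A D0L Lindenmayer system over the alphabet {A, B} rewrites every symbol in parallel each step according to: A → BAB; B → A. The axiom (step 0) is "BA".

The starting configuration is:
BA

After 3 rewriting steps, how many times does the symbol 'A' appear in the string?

8

k=0  BA
k=1  ABAB
k=2  BABABABA
k=3  ABABABABABABABAB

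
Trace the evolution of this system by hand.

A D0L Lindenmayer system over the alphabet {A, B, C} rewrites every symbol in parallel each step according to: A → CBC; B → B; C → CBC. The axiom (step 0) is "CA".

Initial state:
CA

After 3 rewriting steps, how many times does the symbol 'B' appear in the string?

14

[0] CA
[1] CBCCBC
[2] CBCBCBCCBCBCBC
[3] CBCBCBCBCBCBCBCCBCBCBCBCBCBCBC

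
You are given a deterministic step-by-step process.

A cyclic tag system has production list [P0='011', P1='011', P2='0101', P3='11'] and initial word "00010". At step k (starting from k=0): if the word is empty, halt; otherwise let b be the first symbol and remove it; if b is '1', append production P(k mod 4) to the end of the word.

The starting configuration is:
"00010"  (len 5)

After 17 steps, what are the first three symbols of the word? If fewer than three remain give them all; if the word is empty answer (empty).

gen 0: "00010"  (len 5)
gen 1: "0010"  (len 4)
gen 2: "010"  (len 3)
gen 3: "10"  (len 2)
gen 4: "011"  (len 3)
gen 5: "11"  (len 2)
gen 6: "1011"  (len 4)
gen 7: "0110101"  (len 7)
gen 8: "110101"  (len 6)
gen 9: "10101011"  (len 8)
gen 10: "0101011011"  (len 10)
gen 11: "101011011"  (len 9)
gen 12: "0101101111"  (len 10)
gen 13: "101101111"  (len 9)
gen 14: "01101111011"  (len 11)
gen 15: "1101111011"  (len 10)
gen 16: "10111101111"  (len 11)
gen 17: "0111101111011"  (len 13)

011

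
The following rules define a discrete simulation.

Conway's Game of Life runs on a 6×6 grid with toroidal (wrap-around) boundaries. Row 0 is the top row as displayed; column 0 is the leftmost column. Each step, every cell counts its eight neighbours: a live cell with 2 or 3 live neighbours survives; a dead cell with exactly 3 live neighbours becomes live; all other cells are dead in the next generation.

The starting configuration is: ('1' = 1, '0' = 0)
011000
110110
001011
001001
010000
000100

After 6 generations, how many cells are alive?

5

t=0: 011000
110110
001011
001001
010000
000100
t=1: 110010
100010
001000
111111
001000
010000
t=2: 110000
100100
001000
100011
000011
111000
t=3: 000001
101000
110110
100110
000110
001000
t=4: 010000
101110
100010
110000
001011
000110
t=5: 010001
101110
101010
110110
111011
001111
t=6: 010000
101010
100000
000000
000000
000000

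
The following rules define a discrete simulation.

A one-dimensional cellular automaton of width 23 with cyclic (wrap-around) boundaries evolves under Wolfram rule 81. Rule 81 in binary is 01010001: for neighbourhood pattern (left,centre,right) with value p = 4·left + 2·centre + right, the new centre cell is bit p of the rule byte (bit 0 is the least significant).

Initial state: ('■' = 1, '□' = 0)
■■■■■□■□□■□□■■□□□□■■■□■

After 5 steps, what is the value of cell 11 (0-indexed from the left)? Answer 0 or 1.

gen 0: ■■■■■□■□□■□□■■□□□□■■■□■
gen 1: □□□□■□□■□□■□□■■■■□□□■□□
gen 2: ■■■□□■□□■□□■□□□□■■■□□■■
gen 3: □□■■□□■□□■□□■■■□□□■■□□□
gen 4: ■□□■■□□■□□■□□□■■■□□■■■■
gen 5: ■■□□■■□□■□□■■□□□■■□□□□□

1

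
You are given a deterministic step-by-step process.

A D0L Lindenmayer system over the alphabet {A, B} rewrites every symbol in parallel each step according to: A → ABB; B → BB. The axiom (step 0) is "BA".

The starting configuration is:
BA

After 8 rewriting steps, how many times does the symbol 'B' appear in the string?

gen 0: BA
gen 1: BBABB
gen 2: BBBBABBBBBB
gen 3: BBBBBBBBABBBBBBBBBBBBBB
gen 4: BBBBBBBBBBBBBBBBABBBBBBBBBBBBBBBBBBBBBBBBBBBBBB
gen 5: BBBBBBBBBBBBBBBBBBBBBBBBBBBBBBBBABBBBBBBBBBBBBBBBBBBBBBBBBBBBBBBBBBBBBBBBBBBBBBBBBBBBBBBBBBBBBB
gen 6: BBBBBBBBBBBBBBBBBBBBBBBBBBBBBBBBBBBBBBBBBBBBBBBBBBBBBBBBBB…BBBBBBBBBBBBBBBBBBBBBBBBBBBBBBBBBBBBBBBBBBBBBBBBBBBBBBBBBB  (len 191)
gen 7: BBBBBBBBBBBBBBBBBBBBBBBBBBBBBBBBBBBBBBBBBBBBBBBBBBBBBBBBBB…BBBBBBBBBBBBBBBBBBBBBBBBBBBBBBBBBBBBBBBBBBBBBBBBBBBBBBBBBB  (len 383)
gen 8: BBBBBBBBBBBBBBBBBBBBBBBBBBBBBBBBBBBBBBBBBBBBBBBBBBBBBBBBBB…BBBBBBBBBBBBBBBBBBBBBBBBBBBBBBBBBBBBBBBBBBBBBBBBBBBBBBBBBB  (len 767)

766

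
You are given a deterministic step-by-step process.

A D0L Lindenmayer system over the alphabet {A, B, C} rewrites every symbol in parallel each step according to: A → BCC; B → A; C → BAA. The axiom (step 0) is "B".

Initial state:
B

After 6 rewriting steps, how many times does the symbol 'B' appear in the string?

29

[0] B
[1] A
[2] BCC
[3] ABAABAA
[4] BCCABCCBCCABCCBCC
[5] ABAABAABCCABAABAAABAABAABCCABAABAAABAABAA
[6] BCCABCCBCCABCCBCCABAABAABCCABCCBCCABCCBCCBCCABCCBCCABCCBCCABAABAABCCABCCBCCABCCBCCBCCABCCBCCABCCBCC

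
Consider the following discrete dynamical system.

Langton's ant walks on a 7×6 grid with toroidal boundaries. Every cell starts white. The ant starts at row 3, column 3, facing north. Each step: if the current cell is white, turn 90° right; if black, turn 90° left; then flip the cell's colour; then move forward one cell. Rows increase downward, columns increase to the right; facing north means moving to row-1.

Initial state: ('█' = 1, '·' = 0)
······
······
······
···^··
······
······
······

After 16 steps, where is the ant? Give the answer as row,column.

3,3

k=0  ······
······
······
···^··
······
······
······
k=1  ······
······
······
···█>·
······
······
······
k=2  ······
······
······
···██·
····v·
······
······
k=3  ······
······
······
···██·
···<█·
······
······
k=4  ······
······
······
···^█·
···██·
······
······
k=5  ······
······
······
··<·█·
···██·
······
······
k=6  ······
······
··^···
··█·█·
···██·
······
······
k=7  ······
······
··█>··
··█·█·
···██·
······
······
k=8  ······
······
··██··
··█v█·
···██·
······
······
k=9  ······
······
··██··
··<██·
···██·
······
······
k=10  ······
······
··██··
···██·
··v██·
······
······
k=11  ······
······
··██··
···██·
·<███·
······
······
k=12  ······
······
··██··
·^·██·
·████·
······
······
k=13  ······
······
··██··
·█>██·
·████·
······
······
k=14  ······
······
··██··
·████·
·█v██·
······
······
k=15  ······
······
··██··
·████·
·█·>█·
······
······
k=16  ······
······
··██··
·██^█·
·█··█·
······
······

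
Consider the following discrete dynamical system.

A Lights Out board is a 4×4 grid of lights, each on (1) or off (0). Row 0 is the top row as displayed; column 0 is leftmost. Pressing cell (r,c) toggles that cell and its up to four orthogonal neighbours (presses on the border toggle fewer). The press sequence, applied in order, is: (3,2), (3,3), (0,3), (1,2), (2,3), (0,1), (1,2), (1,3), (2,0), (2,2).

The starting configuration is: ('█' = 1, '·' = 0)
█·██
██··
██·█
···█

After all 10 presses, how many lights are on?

10

[0] █·██
██··
██·█
···█
[1] █·██
██··
████
·██·
[2] █·██
██··
███·
·█·█
[3] █···
██·█
███·
·█·█
[4] █·█·
█·█·
██··
·█·█
[5] █·█·
█·██
████
·█··
[6] ·█··
████
████
·█··
[7] ·██·
█···
██·█
·█··
[8] ·███
█·██
██··
·█··
[9] ·███
··██
····
██··
[10] ·███
···█
·███
███·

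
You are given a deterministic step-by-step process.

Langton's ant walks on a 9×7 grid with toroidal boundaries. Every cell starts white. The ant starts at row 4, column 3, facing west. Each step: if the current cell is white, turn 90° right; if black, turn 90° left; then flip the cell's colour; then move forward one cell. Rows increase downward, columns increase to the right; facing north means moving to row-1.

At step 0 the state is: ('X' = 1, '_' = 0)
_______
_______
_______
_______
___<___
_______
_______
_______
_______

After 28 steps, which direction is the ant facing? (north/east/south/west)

west

0) _______
_______
_______
_______
___<___
_______
_______
_______
_______
1) _______
_______
_______
___^___
___X___
_______
_______
_______
_______
2) _______
_______
_______
___X>__
___X___
_______
_______
_______
_______
3) _______
_______
_______
___XX__
___Xv__
_______
_______
_______
_______
4) _______
_______
_______
___XX__
___<X__
_______
_______
_______
_______
5) _______
_______
_______
___XX__
____X__
___v___
_______
_______
_______
6) _______
_______
_______
___XX__
____X__
__<X___
_______
_______
_______
7) _______
_______
_______
___XX__
__^_X__
__XX___
_______
_______
_______
8) _______
_______
_______
___XX__
__X>X__
__XX___
_______
_______
_______
9) _______
_______
_______
___XX__
__XXX__
__Xv___
_______
_______
_______
10) _______
_______
_______
___XX__
__XXX__
__X_>__
_______
_______
_______
11) _______
_______
_______
___XX__
__XXX__
__X_X__
____v__
_______
_______
12) _______
_______
_______
___XX__
__XXX__
__X_X__
___<X__
_______
_______
13) _______
_______
_______
___XX__
__XXX__
__X^X__
___XX__
_______
_______
14) _______
_______
_______
___XX__
__XXX__
__XX>__
___XX__
_______
_______
15) _______
_______
_______
___XX__
__XX^__
__XX___
___XX__
_______
_______
16) _______
_______
_______
___XX__
__X<___
__XX___
___XX__
_______
_______
17) _______
_______
_______
___XX__
__X____
__Xv___
___XX__
_______
_______
18) _______
_______
_______
___XX__
__X____
__X_>__
___XX__
_______
_______
19) _______
_______
_______
___XX__
__X____
__X_X__
___Xv__
_______
_______
20) _______
_______
_______
___XX__
__X____
__X_X__
___X_>_
_______
_______
21) _______
_______
_______
___XX__
__X____
__X_X__
___X_X_
_____v_
_______
22) _______
_______
_______
___XX__
__X____
__X_X__
___X_X_
____<X_
_______
23) _______
_______
_______
___XX__
__X____
__X_X__
___X^X_
____XX_
_______
24) _______
_______
_______
___XX__
__X____
__X_X__
___XX>_
____XX_
_______
25) _______
_______
_______
___XX__
__X____
__X_X^_
___XX__
____XX_
_______
26) _______
_______
_______
___XX__
__X____
__X_XX>
___XX__
____XX_
_______
27) _______
_______
_______
___XX__
__X____
__X_XXX
___XX_v
____XX_
_______
28) _______
_______
_______
___XX__
__X____
__X_XXX
___XX<X
____XX_
_______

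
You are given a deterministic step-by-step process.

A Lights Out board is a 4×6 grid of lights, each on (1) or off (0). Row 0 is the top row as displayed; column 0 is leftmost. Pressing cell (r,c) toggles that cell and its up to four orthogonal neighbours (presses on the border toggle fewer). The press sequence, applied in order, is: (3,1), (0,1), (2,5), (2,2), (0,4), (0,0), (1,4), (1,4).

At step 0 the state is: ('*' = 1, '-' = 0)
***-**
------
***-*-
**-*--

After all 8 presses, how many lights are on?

14

[0] ***-**
------
***-*-
**-*--
[1] ***-**
------
*-*-*-
--**--
[2] ----**
-*----
*-*-*-
--**--
[3] ----**
-*---*
*-*--*
--**-*
[4] ----**
-**--*
**-*-*
---*-*
[5] ---*--
-**-**
**-*-*
---*-*
[6] **-*--
***-**
**-*-*
---*-*
[7] **-**-
****--
**-***
---*-*
[8] **-*--
***-**
**-*-*
---*-*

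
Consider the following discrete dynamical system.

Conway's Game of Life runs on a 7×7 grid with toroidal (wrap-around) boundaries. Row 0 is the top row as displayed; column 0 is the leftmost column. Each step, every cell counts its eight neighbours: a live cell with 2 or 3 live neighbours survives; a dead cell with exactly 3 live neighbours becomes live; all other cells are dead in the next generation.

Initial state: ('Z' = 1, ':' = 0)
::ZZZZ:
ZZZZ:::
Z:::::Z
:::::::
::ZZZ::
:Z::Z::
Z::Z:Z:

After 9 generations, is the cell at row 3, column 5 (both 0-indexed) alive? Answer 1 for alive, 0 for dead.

0) ::ZZZZ:
ZZZZ:::
Z:::::Z
:::::::
::ZZZ::
:Z::Z::
Z::Z:Z:
1) Z::::Z:
Z::::Z:
Z:Z:::Z
:::Z:::
::ZZZ::
:Z:::Z:
:Z:::ZZ
2) ZZ::ZZ:
Z::::Z:
ZZ::::Z
:Z::Z::
::ZZZ::
ZZ:Z:ZZ
:Z::ZZ:
3) ZZ:::::
::::ZZ:
:Z:::ZZ
:Z::ZZ:
::::::Z
ZZ::::Z
:::Z:::
4) ::::Z::
:Z::ZZ:
Z:::::Z
::::Z::
:Z::::Z
Z:::::Z
::Z:::Z
5) :::ZZ::
Z:::ZZZ
Z:::Z:Z
:::::ZZ
:::::ZZ
:Z:::ZZ
Z::::ZZ
6) :::Z:::
Z::::::
::::Z::
::::Z::
::::Z::
::::Z::
Z::::::
7) :::::::
:::::::
:::::::
:::ZZZ:
:::ZZZ:
:::::::
:::::::
8) :::::::
:::::::
::::Z::
:::Z:Z:
:::Z:Z:
::::Z::
:::::::
9) :::::::
:::::::
::::Z::
:::Z:Z:
:::Z:Z:
::::Z::
:::::::

1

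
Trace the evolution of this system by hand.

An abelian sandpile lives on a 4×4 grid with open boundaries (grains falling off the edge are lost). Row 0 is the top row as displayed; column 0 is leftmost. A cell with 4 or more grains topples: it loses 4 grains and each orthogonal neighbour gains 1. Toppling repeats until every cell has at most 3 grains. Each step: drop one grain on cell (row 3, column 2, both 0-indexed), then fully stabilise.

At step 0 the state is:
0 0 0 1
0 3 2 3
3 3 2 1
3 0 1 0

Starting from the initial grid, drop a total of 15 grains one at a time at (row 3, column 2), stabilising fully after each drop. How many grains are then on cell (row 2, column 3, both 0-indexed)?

t=0: 0 0 0 1
0 3 2 3
3 3 2 1
3 0 1 0
t=1: 0 0 0 1
0 3 2 3
3 3 2 1
3 0 2 0
t=2: 0 0 0 1
0 3 2 3
3 3 2 1
3 0 3 0
t=3: 0 0 0 1
0 3 2 3
3 3 3 1
3 1 0 1
t=4: 0 0 0 1
0 3 2 3
3 3 3 1
3 1 1 1
t=5: 0 0 0 1
0 3 2 3
3 3 3 1
3 1 2 1
t=6: 0 0 0 1
0 3 2 3
3 3 3 1
3 1 3 1
t=7: 0 1 1 2
2 1 1 0
1 3 2 3
1 0 2 2
t=8: 0 1 1 2
2 1 1 0
1 3 2 3
1 0 3 2
t=9: 0 1 1 2
2 1 1 0
1 3 3 3
1 1 0 3
t=10: 0 1 1 2
2 1 1 0
1 3 3 3
1 1 1 3
t=11: 0 1 1 2
2 1 1 0
1 3 3 3
1 1 2 3
t=12: 0 1 1 2
2 1 1 0
1 3 3 3
1 1 3 3
t=13: 0 1 1 2
2 2 2 1
2 0 2 1
1 3 2 1
t=14: 0 1 1 2
2 2 2 1
2 0 2 1
1 3 3 1
t=15: 0 1 1 2
2 2 2 1
2 1 3 1
2 0 1 2

1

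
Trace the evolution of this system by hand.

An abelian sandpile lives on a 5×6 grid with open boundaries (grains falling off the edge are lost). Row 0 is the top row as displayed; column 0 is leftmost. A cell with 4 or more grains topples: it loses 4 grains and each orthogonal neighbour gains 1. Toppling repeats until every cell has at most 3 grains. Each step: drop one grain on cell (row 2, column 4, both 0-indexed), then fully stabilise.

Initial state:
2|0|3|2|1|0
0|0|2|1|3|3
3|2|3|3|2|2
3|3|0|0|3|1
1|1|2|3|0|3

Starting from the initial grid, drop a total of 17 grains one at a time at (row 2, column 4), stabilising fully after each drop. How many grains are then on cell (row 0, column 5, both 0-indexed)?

3

0) 2|0|3|2|1|0
0|0|2|1|3|3
3|2|3|3|2|2
3|3|0|0|3|1
1|1|2|3|0|3
1) 2|0|3|2|1|0
0|0|2|1|3|3
3|2|3|3|3|2
3|3|0|0|3|1
1|1|2|3|0|3
2) 2|0|3|2|2|1
0|0|3|3|2|1
3|3|0|2|0|1
3|3|1|2|1|3
1|1|2|3|1|3
3) 2|0|3|2|2|1
0|0|3|3|2|1
3|3|0|2|1|1
3|3|1|2|1|3
1|1|2|3|1|3
4) 2|0|3|2|2|1
0|0|3|3|2|1
3|3|0|2|2|1
3|3|1|2|1|3
1|1|2|3|1|3
5) 2|0|3|2|2|1
0|0|3|3|2|1
3|3|0|2|3|1
3|3|1|2|1|3
1|1|2|3|1|3
6) 2|0|3|2|2|1
0|0|3|3|3|1
3|3|0|3|0|2
3|3|1|2|2|3
1|1|2|3|1|3
7) 2|0|3|2|2|1
0|0|3|3|3|1
3|3|0|3|1|2
3|3|1|2|2|3
1|1|2|3|1|3
8) 2|0|3|2|2|1
0|0|3|3|3|1
3|3|0|3|2|2
3|3|1|2|2|3
1|1|2|3|1|3
9) 2|0|3|2|2|1
0|0|3|3|3|1
3|3|0|3|3|2
3|3|1|2|2|3
1|1|2|3|1|3
10) 2|1|1|1|0|2
0|1|1|3|2|2
3|3|2|1|2|3
3|3|1|3|3|3
1|1|2|3|1|3
11) 2|1|1|1|0|2
0|1|1|3|2|2
3|3|2|1|3|3
3|3|1|3|3|3
1|1|2|3|1|3
12) 2|1|1|1|0|2
0|1|1|3|3|3
3|3|2|3|2|1
3|3|2|1|3|2
1|1|3|1|0|1
13) 2|1|1|1|0|2
0|1|1|3|3|3
3|3|2|3|3|1
3|3|2|1|3|2
1|1|3|1|0|1
14) 2|1|1|2|1|3
0|1|2|1|2|0
3|3|3|1|3|3
3|3|2|3|0|3
1|1|3|1|1|1
15) 2|1|1|2|1|3
0|1|2|1|3|1
3|3|3|2|1|1
3|3|2|3|2|0
1|1|3|1|1|2
16) 2|1|1|2|1|3
0|1|2|1|3|1
3|3|3|2|2|1
3|3|2|3|2|0
1|1|3|1|1|2
17) 2|1|1|2|1|3
0|1|2|1|3|1
3|3|3|2|3|1
3|3|2|3|2|0
1|1|3|1|1|2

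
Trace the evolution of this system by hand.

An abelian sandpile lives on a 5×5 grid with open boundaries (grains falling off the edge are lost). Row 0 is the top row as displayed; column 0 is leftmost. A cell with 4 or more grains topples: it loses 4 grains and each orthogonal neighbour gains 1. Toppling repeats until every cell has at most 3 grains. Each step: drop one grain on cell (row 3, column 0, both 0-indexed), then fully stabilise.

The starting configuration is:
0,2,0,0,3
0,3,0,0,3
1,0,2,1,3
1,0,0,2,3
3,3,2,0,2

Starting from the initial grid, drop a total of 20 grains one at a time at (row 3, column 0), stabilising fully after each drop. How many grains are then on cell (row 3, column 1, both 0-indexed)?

3

step 0: 0,2,0,0,3
0,3,0,0,3
1,0,2,1,3
1,0,0,2,3
3,3,2,0,2
step 1: 0,2,0,0,3
0,3,0,0,3
1,0,2,1,3
2,0,0,2,3
3,3,2,0,2
step 2: 0,2,0,0,3
0,3,0,0,3
1,0,2,1,3
3,0,0,2,3
3,3,2,0,2
step 3: 0,2,0,0,3
0,3,0,0,3
2,0,2,1,3
1,2,0,2,3
1,0,3,0,2
step 4: 0,2,0,0,3
0,3,0,0,3
2,0,2,1,3
2,2,0,2,3
1,0,3,0,2
step 5: 0,2,0,0,3
0,3,0,0,3
2,0,2,1,3
3,2,0,2,3
1,0,3,0,2
step 6: 0,2,0,0,3
0,3,0,0,3
3,0,2,1,3
0,3,0,2,3
2,0,3,0,2
step 7: 0,2,0,0,3
0,3,0,0,3
3,0,2,1,3
1,3,0,2,3
2,0,3,0,2
step 8: 0,2,0,0,3
0,3,0,0,3
3,0,2,1,3
2,3,0,2,3
2,0,3,0,2
step 9: 0,2,0,0,3
0,3,0,0,3
3,0,2,1,3
3,3,0,2,3
2,0,3,0,2
step 10: 0,2,0,0,3
1,3,0,0,3
0,2,2,1,3
2,0,1,2,3
3,1,3,0,2
step 11: 0,2,0,0,3
1,3,0,0,3
0,2,2,1,3
3,0,1,2,3
3,1,3,0,2
step 12: 0,2,0,0,3
1,3,0,0,3
1,2,2,1,3
1,1,1,2,3
0,2,3,0,2
step 13: 0,2,0,0,3
1,3,0,0,3
1,2,2,1,3
2,1,1,2,3
0,2,3,0,2
step 14: 0,2,0,0,3
1,3,0,0,3
1,2,2,1,3
3,1,1,2,3
0,2,3,0,2
step 15: 0,2,0,0,3
1,3,0,0,3
2,2,2,1,3
0,2,1,2,3
1,2,3,0,2
step 16: 0,2,0,0,3
1,3,0,0,3
2,2,2,1,3
1,2,1,2,3
1,2,3,0,2
step 17: 0,2,0,0,3
1,3,0,0,3
2,2,2,1,3
2,2,1,2,3
1,2,3,0,2
step 18: 0,2,0,0,3
1,3,0,0,3
2,2,2,1,3
3,2,1,2,3
1,2,3,0,2
step 19: 0,2,0,0,3
1,3,0,0,3
3,2,2,1,3
0,3,1,2,3
2,2,3,0,2
step 20: 0,2,0,0,3
1,3,0,0,3
3,2,2,1,3
1,3,1,2,3
2,2,3,0,2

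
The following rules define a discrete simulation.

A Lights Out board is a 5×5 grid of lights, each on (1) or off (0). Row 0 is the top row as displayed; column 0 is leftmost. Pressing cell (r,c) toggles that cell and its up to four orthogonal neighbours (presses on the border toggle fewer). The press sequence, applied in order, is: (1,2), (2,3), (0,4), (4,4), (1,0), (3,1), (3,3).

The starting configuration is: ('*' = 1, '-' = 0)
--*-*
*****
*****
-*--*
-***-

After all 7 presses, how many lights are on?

11

t=0: --*-*
*****
*****
-*--*
-***-
t=1: ----*
*---*
**-**
-*--*
-***-
t=2: ----*
*--**
***--
-*-**
-***-
t=3: ---*-
*--*-
***--
-*-**
-***-
t=4: ---*-
*--*-
***--
-*-*-
-**-*
t=5: *--*-
-*-*-
-**--
-*-*-
-**-*
t=6: *--*-
-*-*-
--*--
*-**-
--*-*
t=7: *--*-
-*-*-
--**-
*---*
--***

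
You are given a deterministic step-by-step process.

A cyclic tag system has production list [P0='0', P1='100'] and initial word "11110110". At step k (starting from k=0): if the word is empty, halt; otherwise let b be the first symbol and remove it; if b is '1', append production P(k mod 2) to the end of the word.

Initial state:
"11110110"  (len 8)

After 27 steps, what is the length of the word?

k=0  "11110110"  (len 8)
k=1  "11101100"  (len 8)
k=2  "1101100100"  (len 10)
k=3  "1011001000"  (len 10)
k=4  "011001000100"  (len 12)
k=5  "11001000100"  (len 11)
k=6  "1001000100100"  (len 13)
k=7  "0010001001000"  (len 13)
k=8  "010001001000"  (len 12)
k=9  "10001001000"  (len 11)
k=10  "0001001000100"  (len 13)
k=11  "001001000100"  (len 12)
k=12  "01001000100"  (len 11)
k=13  "1001000100"  (len 10)
k=14  "001000100100"  (len 12)
k=15  "01000100100"  (len 11)
k=16  "1000100100"  (len 10)
k=17  "0001001000"  (len 10)
k=18  "001001000"  (len 9)
k=19  "01001000"  (len 8)
k=20  "1001000"  (len 7)
k=21  "0010000"  (len 7)
k=22  "010000"  (len 6)
k=23  "10000"  (len 5)
k=24  "0000100"  (len 7)
k=25  "000100"  (len 6)
k=26  "00100"  (len 5)
k=27  "0100"  (len 4)

4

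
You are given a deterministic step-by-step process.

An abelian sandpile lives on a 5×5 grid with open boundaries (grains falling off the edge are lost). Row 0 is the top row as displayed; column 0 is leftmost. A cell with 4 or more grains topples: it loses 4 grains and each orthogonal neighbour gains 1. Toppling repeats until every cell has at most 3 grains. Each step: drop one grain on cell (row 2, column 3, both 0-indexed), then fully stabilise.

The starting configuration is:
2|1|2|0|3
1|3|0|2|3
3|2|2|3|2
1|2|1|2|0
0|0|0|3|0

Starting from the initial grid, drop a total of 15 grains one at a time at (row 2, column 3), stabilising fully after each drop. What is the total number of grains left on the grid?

44

gen 0: 2|1|2|0|3
1|3|0|2|3
3|2|2|3|2
1|2|1|2|0
0|0|0|3|0
gen 1: 2|1|2|0|3
1|3|0|3|3
3|2|3|0|3
1|2|1|3|0
0|0|0|3|0
gen 2: 2|1|2|0|3
1|3|0|3|3
3|2|3|1|3
1|2|1|3|0
0|0|0|3|0
gen 3: 2|1|2|0|3
1|3|0|3|3
3|2|3|2|3
1|2|1|3|0
0|0|0|3|0
gen 4: 2|1|2|0|3
1|3|0|3|3
3|2|3|3|3
1|2|1|3|0
0|0|0|3|0
gen 5: 2|1|2|2|0
1|3|2|2|2
3|3|1|0|2
1|2|3|2|2
0|0|1|0|1
gen 6: 2|1|2|2|0
1|3|2|2|2
3|3|1|1|2
1|2|3|2|2
0|0|1|0|1
gen 7: 2|1|2|2|0
1|3|2|2|2
3|3|1|2|2
1|2|3|2|2
0|0|1|0|1
gen 8: 2|1|2|2|0
1|3|2|2|2
3|3|1|3|2
1|2|3|2|2
0|0|1|0|1
gen 9: 2|1|2|2|0
1|3|2|3|2
3|3|2|0|3
1|2|3|3|2
0|0|1|0|1
gen 10: 2|1|2|2|0
1|3|2|3|2
3|3|2|1|3
1|2|3|3|2
0|0|1|0|1
gen 11: 2|1|2|2|0
1|3|2|3|2
3|3|2|2|3
1|2|3|3|2
0|0|1|0|1
gen 12: 2|1|2|2|0
1|3|2|3|2
3|3|2|3|3
1|2|3|3|2
0|0|1|0|1
gen 13: 2|2|3|3|1
3|1|1|3|0
0|3|3|0|3
3|0|2|3|0
0|1|2|1|2
gen 14: 2|2|3|3|1
3|1|1|3|0
0|3|3|1|3
3|0|2|3|0
0|1|2|1|2
gen 15: 2|2|3|3|1
3|1|1|3|0
0|3|3|2|3
3|0|2|3|0
0|1|2|1|2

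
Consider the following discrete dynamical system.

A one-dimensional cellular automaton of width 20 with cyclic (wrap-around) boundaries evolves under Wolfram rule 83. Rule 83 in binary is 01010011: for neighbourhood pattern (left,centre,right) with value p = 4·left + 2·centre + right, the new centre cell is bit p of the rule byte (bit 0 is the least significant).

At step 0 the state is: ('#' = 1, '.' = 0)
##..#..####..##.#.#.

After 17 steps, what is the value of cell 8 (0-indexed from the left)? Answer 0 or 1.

gen 0: ##..#..####..##.#.#.
gen 1: .###.##...###.#.....
gen 2: #..#..####..#..#####
gen 3: ###.##...###.##.....
gen 4: ..#..####..#..######
gen 5: ##.##...###.##.....#
gen 6: .#..####..#..######.
gen 7: #.##...###.##.....##
gen 8: #..####..#..######..
gen 9: .##...###.##.....###
gen 10: ..####..#..######..#
gen 11: ##...###.##.....###.
gen 12: .####..#..######..#.
gen 13: #...###.##.....###.#
gen 14: ####..#..######..#..
gen 15: ...###.##.....###.##
gen 16: ###..#..######..#..#
gen 17: ..###.##.....###.##.

0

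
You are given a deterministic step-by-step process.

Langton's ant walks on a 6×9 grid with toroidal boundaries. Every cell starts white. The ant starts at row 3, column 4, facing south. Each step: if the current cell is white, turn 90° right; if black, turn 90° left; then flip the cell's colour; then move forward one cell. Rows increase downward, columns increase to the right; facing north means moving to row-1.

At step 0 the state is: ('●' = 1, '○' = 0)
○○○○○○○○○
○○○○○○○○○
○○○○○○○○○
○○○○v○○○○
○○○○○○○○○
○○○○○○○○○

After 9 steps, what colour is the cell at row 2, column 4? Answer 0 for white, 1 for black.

t=0: ○○○○○○○○○
○○○○○○○○○
○○○○○○○○○
○○○○v○○○○
○○○○○○○○○
○○○○○○○○○
t=1: ○○○○○○○○○
○○○○○○○○○
○○○○○○○○○
○○○<●○○○○
○○○○○○○○○
○○○○○○○○○
t=2: ○○○○○○○○○
○○○○○○○○○
○○○^○○○○○
○○○●●○○○○
○○○○○○○○○
○○○○○○○○○
t=3: ○○○○○○○○○
○○○○○○○○○
○○○●>○○○○
○○○●●○○○○
○○○○○○○○○
○○○○○○○○○
t=4: ○○○○○○○○○
○○○○○○○○○
○○○●●○○○○
○○○●v○○○○
○○○○○○○○○
○○○○○○○○○
t=5: ○○○○○○○○○
○○○○○○○○○
○○○●●○○○○
○○○●○>○○○
○○○○○○○○○
○○○○○○○○○
t=6: ○○○○○○○○○
○○○○○○○○○
○○○●●○○○○
○○○●○●○○○
○○○○○v○○○
○○○○○○○○○
t=7: ○○○○○○○○○
○○○○○○○○○
○○○●●○○○○
○○○●○●○○○
○○○○<●○○○
○○○○○○○○○
t=8: ○○○○○○○○○
○○○○○○○○○
○○○●●○○○○
○○○●^●○○○
○○○○●●○○○
○○○○○○○○○
t=9: ○○○○○○○○○
○○○○○○○○○
○○○●●○○○○
○○○●●>○○○
○○○○●●○○○
○○○○○○○○○

1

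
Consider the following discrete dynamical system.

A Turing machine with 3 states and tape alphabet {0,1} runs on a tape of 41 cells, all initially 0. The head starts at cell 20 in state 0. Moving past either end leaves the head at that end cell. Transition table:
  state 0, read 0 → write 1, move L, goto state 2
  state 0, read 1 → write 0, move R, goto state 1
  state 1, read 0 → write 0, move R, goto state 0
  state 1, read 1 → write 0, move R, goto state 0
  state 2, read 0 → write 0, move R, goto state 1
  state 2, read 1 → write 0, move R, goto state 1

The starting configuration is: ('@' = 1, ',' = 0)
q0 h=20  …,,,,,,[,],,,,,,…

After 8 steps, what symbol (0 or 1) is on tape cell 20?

[0] q0 h=20  …,,,,,,[,],,,,,,…
[1] q2 h=19  …,,,,,,[,]@,,,,,…
[2] q1 h=20  …,,,,,,[@],,,,,,…
[3] q0 h=21  …,,,,,,[,],,,,,,…
[4] q2 h=20  …,,,,,,[,]@,,,,,…
[5] q1 h=21  …,,,,,,[@],,,,,,…
[6] q0 h=22  …,,,,,,[,],,,,,,…
[7] q2 h=21  …,,,,,,[,]@,,,,,…
[8] q1 h=22  …,,,,,,[@],,,,,,…

0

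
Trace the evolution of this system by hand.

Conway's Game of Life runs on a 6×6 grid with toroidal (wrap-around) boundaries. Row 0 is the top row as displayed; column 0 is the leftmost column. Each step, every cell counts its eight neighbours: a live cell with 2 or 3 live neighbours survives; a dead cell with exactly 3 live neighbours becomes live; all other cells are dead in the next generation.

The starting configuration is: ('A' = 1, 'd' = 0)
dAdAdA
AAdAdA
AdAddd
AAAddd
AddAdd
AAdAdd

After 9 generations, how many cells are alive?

k=0  dAdAdA
AAdAdA
AdAddd
AAAddd
AddAdd
AAdAdd
k=1  dddAdA
dddAdA
dddAdd
AdAAdA
dddAdA
dAdAdA
k=2  dddAdA
ddAAdd
AddAdA
AdAAdA
dAdAdA
dddAdA
k=3  dddAdd
AdAAdA
AddddA
dddAdd
dAdAdA
dddAdA
k=4  AddAdA
AAAAdA
AAAAdA
ddAddA
AddAdd
AddAdd
k=5  dddAdd
dddddd
dddddd
dddddA
AAAAAA
AAAAdd
k=6  dAdAdd
dddddd
dddddd
dAAAdA
dddddd
dddddd
k=7  dddddd
dddddd
ddAddd
ddAddd
ddAddd
dddddd
k=8  dddddd
dddddd
dddddd
dAAAdd
dddddd
dddddd
k=9  dddddd
dddddd
ddAddd
ddAddd
ddAddd
dddddd

3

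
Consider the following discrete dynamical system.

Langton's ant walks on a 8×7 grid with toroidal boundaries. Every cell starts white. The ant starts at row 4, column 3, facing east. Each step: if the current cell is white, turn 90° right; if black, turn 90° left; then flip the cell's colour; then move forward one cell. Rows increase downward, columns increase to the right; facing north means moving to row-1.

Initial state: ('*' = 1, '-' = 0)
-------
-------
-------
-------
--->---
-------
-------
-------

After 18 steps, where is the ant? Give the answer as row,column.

step 0: -------
-------
-------
-------
--->---
-------
-------
-------
step 1: -------
-------
-------
-------
---*---
---v---
-------
-------
step 2: -------
-------
-------
-------
---*---
--<*---
-------
-------
step 3: -------
-------
-------
-------
--^*---
--**---
-------
-------
step 4: -------
-------
-------
-------
--*>---
--**---
-------
-------
step 5: -------
-------
-------
---^---
--*----
--**---
-------
-------
step 6: -------
-------
-------
---*>--
--*----
--**---
-------
-------
step 7: -------
-------
-------
---**--
--*-v--
--**---
-------
-------
step 8: -------
-------
-------
---**--
--*<*--
--**---
-------
-------
step 9: -------
-------
-------
---^*--
--***--
--**---
-------
-------
step 10: -------
-------
-------
--<-*--
--***--
--**---
-------
-------
step 11: -------
-------
--^----
--*-*--
--***--
--**---
-------
-------
step 12: -------
-------
--*>---
--*-*--
--***--
--**---
-------
-------
step 13: -------
-------
--**---
--*v*--
--***--
--**---
-------
-------
step 14: -------
-------
--**---
--<**--
--***--
--**---
-------
-------
step 15: -------
-------
--**---
---**--
--v**--
--**---
-------
-------
step 16: -------
-------
--**---
---**--
--->*--
--**---
-------
-------
step 17: -------
-------
--**---
---^*--
----*--
--**---
-------
-------
step 18: -------
-------
--**---
--<-*--
----*--
--**---
-------
-------

3,2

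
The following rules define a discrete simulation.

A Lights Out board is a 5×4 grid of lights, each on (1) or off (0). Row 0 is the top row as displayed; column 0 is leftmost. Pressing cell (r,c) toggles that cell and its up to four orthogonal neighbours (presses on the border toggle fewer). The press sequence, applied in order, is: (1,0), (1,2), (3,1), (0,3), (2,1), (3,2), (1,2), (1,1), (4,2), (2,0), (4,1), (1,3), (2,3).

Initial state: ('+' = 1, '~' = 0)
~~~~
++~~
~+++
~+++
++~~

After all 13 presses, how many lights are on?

11

gen 0: ~~~~
++~~
~+++
~+++
++~~
gen 1: +~~~
~~~~
++++
~+++
++~~
gen 2: +~+~
~+++
++~+
~+++
++~~
gen 3: +~+~
~+++
+~~+
+~~+
+~~~
gen 4: +~~+
~++~
+~~+
+~~+
+~~~
gen 5: +~~+
~~+~
~+++
++~+
+~~~
gen 6: +~~+
~~+~
~+~+
+~+~
+~+~
gen 7: +~++
~+~+
~+++
+~+~
+~+~
gen 8: ++++
+~++
~~++
+~+~
+~+~
gen 9: ++++
+~++
~~++
+~~~
++~+
gen 10: ++++
~~++
++++
~~~~
++~+
gen 11: ++++
~~++
++++
~+~~
~~++
gen 12: +++~
~~~~
+++~
~+~~
~~++
gen 13: +++~
~~~+
++~+
~+~+
~~++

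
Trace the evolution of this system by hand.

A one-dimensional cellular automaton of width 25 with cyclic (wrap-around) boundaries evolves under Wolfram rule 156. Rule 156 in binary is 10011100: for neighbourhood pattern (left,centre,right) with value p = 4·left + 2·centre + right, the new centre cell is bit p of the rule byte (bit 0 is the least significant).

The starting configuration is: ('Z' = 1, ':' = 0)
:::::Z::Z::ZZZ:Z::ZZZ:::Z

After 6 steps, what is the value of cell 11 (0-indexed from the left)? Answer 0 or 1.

gen 0: :::::Z::Z::ZZZ:Z::ZZZ:::Z
gen 1: Z::::ZZ:ZZ:ZZ::ZZ:ZZ:Z::Z
gen 2: :Z:::Z::Z::Z:Z:Z::Z::ZZ:Z
gen 3: :ZZ::ZZ:ZZ:Z:Z:ZZ:ZZ:Z::Z
gen 4: :Z:Z:Z::Z::Z:Z:Z::Z::ZZ:Z
gen 5: :Z:Z:ZZ:ZZ:Z:Z:ZZ:ZZ:Z::Z
gen 6: :Z:Z:Z::Z::Z:Z:Z::Z::ZZ:Z

1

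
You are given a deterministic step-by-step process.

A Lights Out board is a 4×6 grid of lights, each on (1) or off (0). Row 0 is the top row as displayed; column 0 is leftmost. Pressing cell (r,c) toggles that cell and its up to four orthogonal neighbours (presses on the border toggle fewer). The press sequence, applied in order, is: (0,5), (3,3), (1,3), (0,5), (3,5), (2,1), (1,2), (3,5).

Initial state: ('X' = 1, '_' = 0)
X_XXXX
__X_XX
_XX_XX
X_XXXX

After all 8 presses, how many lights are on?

12

t=0: X_XXXX
__X_XX
_XX_XX
X_XXXX
t=1: X_XX__
__X_X_
_XX_XX
X_XXXX
t=2: X_XX__
__X_X_
_XXXXX
X____X
t=3: X_X___
___X__
_XX_XX
X____X
t=4: X_X_XX
___X_X
_XX_XX
X____X
t=5: X_X_XX
___X_X
_XX_X_
X___X_
t=6: X_X_XX
_X_X_X
X___X_
XX__X_
t=7: X___XX
__X__X
X_X_X_
XX__X_
t=8: X___XX
__X__X
X_X_XX
XX___X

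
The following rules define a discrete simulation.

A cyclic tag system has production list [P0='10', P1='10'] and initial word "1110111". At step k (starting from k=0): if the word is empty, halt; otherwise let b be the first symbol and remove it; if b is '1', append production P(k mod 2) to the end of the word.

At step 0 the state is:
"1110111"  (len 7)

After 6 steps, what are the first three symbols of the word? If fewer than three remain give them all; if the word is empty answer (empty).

110

t=0: "1110111"  (len 7)
t=1: "11011110"  (len 8)
t=2: "101111010"  (len 9)
t=3: "0111101010"  (len 10)
t=4: "111101010"  (len 9)
t=5: "1110101010"  (len 10)
t=6: "11010101010"  (len 11)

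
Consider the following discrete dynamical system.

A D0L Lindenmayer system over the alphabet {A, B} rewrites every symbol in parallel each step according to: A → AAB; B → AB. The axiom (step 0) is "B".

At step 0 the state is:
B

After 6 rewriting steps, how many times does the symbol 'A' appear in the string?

144

gen 0: B
gen 1: AB
gen 2: AABAB
gen 3: AABAABABAABAB
gen 4: AABAABABAABAABABAABABAABAABABAABAB
gen 5: AABAABABAABAABABAABABAABAABABAABAABABAABABAABAABABAABABAABAABABAABAABABAABABAABAABABAABAB
gen 6: AABAABABAABAABABAABABAABAABABAABAABABAABABAABAABABAABABAAB…BAABABAABABAABAABABAABABAABAABABAABAABABAABABAABAABABAABAB  (len 233)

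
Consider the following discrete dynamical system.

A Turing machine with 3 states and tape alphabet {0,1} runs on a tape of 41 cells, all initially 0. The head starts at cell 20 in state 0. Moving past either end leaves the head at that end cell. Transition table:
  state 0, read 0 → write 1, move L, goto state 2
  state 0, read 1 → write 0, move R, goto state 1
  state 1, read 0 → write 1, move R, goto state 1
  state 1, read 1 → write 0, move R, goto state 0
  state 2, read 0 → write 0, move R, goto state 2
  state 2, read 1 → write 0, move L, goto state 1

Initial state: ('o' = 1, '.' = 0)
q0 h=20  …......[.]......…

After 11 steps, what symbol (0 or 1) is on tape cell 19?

step 0: q0 h=20  …......[.]......…
step 1: q2 h=19  …......[.]o.....…
step 2: q2 h=20  …......[o]......…
step 3: q1 h=19  …......[.]......…
step 4: q1 h=20  ….....o[.]......…
step 5: q1 h=21  …....oo[.]......…
step 6: q1 h=22  …...ooo[.]......…
step 7: q1 h=23  …..oooo[.]......…
step 8: q1 h=24  ….ooooo[.]......…
step 9: q1 h=25  …oooooo[.]......…
step 10: q1 h=26  …oooooo[.]......…
step 11: q1 h=27  …oooooo[.]......…

1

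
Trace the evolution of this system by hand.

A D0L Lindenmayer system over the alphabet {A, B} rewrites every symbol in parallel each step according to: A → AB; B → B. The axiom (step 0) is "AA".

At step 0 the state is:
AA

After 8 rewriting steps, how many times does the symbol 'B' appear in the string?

16

t=0: AA
t=1: ABAB
t=2: ABBABB
t=3: ABBBABBB
t=4: ABBBBABBBB
t=5: ABBBBBABBBBB
t=6: ABBBBBBABBBBBB
t=7: ABBBBBBBABBBBBBB
t=8: ABBBBBBBBABBBBBBBB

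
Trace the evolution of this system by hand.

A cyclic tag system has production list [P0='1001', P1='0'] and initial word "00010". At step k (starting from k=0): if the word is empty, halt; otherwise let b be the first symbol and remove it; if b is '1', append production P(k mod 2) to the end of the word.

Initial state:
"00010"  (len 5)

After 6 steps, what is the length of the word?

0

t=0: "00010"  (len 5)
t=1: "0010"  (len 4)
t=2: "010"  (len 3)
t=3: "10"  (len 2)
t=4: "00"  (len 2)
t=5: "0"  (len 1)
t=6: (halted — word empty)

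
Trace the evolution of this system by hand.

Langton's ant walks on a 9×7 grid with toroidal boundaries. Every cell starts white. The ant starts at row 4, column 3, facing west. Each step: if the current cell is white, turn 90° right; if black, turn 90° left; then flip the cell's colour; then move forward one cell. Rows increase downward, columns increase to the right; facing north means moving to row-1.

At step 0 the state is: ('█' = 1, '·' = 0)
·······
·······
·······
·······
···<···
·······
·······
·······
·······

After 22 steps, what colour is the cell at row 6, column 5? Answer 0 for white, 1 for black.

1

t=0: ·······
·······
·······
·······
···<···
·······
·······
·······
·······
t=1: ·······
·······
·······
···^···
···█···
·······
·······
·······
·······
t=2: ·······
·······
·······
···█>··
···█···
·······
·······
·······
·······
t=3: ·······
·······
·······
···██··
···█v··
·······
·······
·······
·······
t=4: ·······
·······
·······
···██··
···<█··
·······
·······
·······
·······
t=5: ·······
·······
·······
···██··
····█··
···v···
·······
·······
·······
t=6: ·······
·······
·······
···██··
····█··
··<█···
·······
·······
·······
t=7: ·······
·······
·······
···██··
··^·█··
··██···
·······
·······
·······
t=8: ·······
·······
·······
···██··
··█>█··
··██···
·······
·······
·······
t=9: ·······
·······
·······
···██··
··███··
··█v···
·······
·······
·······
t=10: ·······
·······
·······
···██··
··███··
··█·>··
·······
·······
·······
t=11: ·······
·······
·······
···██··
··███··
··█·█··
····v··
·······
·······
t=12: ·······
·······
·······
···██··
··███··
··█·█··
···<█··
·······
·······
t=13: ·······
·······
·······
···██··
··███··
··█^█··
···██··
·······
·······
t=14: ·······
·······
·······
···██··
··███··
··██>··
···██··
·······
·······
t=15: ·······
·······
·······
···██··
··██^··
··██···
···██··
·······
·······
t=16: ·······
·······
·······
···██··
··█<···
··██···
···██··
·······
·······
t=17: ·······
·······
·······
···██··
··█····
··█v···
···██··
·······
·······
t=18: ·······
·······
·······
···██··
··█····
··█·>··
···██··
·······
·······
t=19: ·······
·······
·······
···██··
··█····
··█·█··
···█v··
·······
·······
t=20: ·······
·······
·······
···██··
··█····
··█·█··
···█·>·
·······
·······
t=21: ·······
·······
·······
···██··
··█····
··█·█··
···█·█·
·····v·
·······
t=22: ·······
·······
·······
···██··
··█····
··█·█··
···█·█·
····<█·
·······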